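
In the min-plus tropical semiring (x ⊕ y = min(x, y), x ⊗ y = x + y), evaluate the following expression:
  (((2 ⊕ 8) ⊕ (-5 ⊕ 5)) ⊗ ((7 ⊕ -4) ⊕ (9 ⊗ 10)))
(((2 ⊕ 8) ⊕ (-5 ⊕ 5)) ⊗ ((7 ⊕ -4) ⊕ (9 ⊗ 10))) = -9

Expand innermost to outermost. Recall ⊕ takes the minimum of its arguments and ⊗ takes their sum. Working out the expression (((2 ⊕ 8) ⊕ (-5 ⊕ 5)) ⊗ ((7 ⊕ -4) ⊕ (9 ⊗ 10))) gives -9.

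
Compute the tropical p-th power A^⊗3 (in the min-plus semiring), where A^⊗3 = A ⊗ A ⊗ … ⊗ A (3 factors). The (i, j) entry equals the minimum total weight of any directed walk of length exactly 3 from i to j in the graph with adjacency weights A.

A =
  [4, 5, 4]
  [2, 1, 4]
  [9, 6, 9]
A^⊗3 =
  [8, 7, 10]
  [4, 3, 6]
  [9, 8, 11]

Each entry (A^⊗3)_ij equals the minimum over all length-3 walks i = v_0 → v_1 → … → v_3 = j of Σ_t A[v_t][v_{t+1}]. For example, for (i, j) = (0, 2) we minimise over 9 possible intermediate vertex sequences; the minimum is 10, attained along the walk 0 → 1 → 1 → 2.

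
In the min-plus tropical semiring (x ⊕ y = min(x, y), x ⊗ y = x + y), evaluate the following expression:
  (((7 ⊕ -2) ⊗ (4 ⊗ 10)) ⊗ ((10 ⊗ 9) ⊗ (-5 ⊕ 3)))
(((7 ⊕ -2) ⊗ (4 ⊗ 10)) ⊗ ((10 ⊗ 9) ⊗ (-5 ⊕ 3))) = 26

Expand innermost to outermost. Recall ⊕ takes the minimum of its arguments and ⊗ takes their sum. Working out the expression (((7 ⊕ -2) ⊗ (4 ⊗ 10)) ⊗ ((10 ⊗ 9) ⊗ (-5 ⊕ 3))) gives 26.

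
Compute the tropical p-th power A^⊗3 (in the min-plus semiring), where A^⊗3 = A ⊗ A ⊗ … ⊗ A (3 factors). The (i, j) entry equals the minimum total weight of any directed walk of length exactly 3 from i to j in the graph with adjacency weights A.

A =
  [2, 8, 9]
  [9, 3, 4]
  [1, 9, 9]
A^⊗3 =
  [6, 12, 13]
  [7, 9, 10]
  [5, 11, 12]

Each entry (A^⊗3)_ij equals the minimum over all length-3 walks i = v_0 → v_1 → … → v_3 = j of Σ_t A[v_t][v_{t+1}]. For example, for (i, j) = (0, 2) we minimise over 9 possible intermediate vertex sequences; the minimum is 13, attained along the walk 0 → 0 → 0 → 2.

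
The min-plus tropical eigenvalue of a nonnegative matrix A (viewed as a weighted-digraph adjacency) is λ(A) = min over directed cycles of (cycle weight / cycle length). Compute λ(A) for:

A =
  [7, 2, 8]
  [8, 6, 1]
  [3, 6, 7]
λ(A) = 2

Enumerate directed cycles and compute their means (weight / length). Sample:
  cycle 0 → 0: weight = 7, length = 1, mean = 7/1 ≈ 7.000
  cycle 1 → 1: weight = 6, length = 1, mean = 6/1 ≈ 6.000
  cycle 2 → 2: weight = 7, length = 1, mean = 7/1 ≈ 7.000
  cycle 0 → 1 → 0: weight = 10, length = 2, mean = 10/2 ≈ 5.000
  cycle 0 → 2 → 0: weight = 11, length = 2, mean = 11/2 ≈ 5.500
  cycle 1 → 0 → 1: weight = 10, length = 2, mean = 10/2 ≈ 5.000
Minimum mean = 2.000, attained e.g. along the cycle 0 → 1 → 2 → 0 with weight 6 and length 3. So λ(A) = 6/3 = 2.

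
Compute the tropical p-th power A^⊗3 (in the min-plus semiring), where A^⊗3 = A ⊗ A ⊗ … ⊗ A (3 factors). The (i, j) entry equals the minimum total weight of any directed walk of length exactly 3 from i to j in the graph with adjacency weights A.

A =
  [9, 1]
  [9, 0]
A^⊗3 =
  [10, 1]
  [9, 0]

Each entry (A^⊗3)_ij equals the minimum over all length-3 walks i = v_0 → v_1 → … → v_3 = j of Σ_t A[v_t][v_{t+1}]. For example, for (i, j) = (0, 1) we minimise over 4 possible intermediate vertex sequences; the minimum is 1, attained along the walk 0 → 1 → 1 → 1.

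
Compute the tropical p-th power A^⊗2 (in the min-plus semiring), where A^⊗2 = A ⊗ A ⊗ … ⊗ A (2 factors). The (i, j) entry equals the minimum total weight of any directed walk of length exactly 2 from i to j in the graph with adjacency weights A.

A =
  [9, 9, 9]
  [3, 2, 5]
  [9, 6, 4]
A^⊗2 =
  [12, 11, 13]
  [5, 4, 7]
  [9, 8, 8]

Each entry (A^⊗2)_ij equals the minimum over all length-2 walks i = v_0 → v_1 → … → v_2 = j of Σ_t A[v_t][v_{t+1}]. For example, for (i, j) = (0, 2) we minimise over 3 possible intermediate vertex sequences; the minimum is 13, attained along the walk 0 → 2 → 2.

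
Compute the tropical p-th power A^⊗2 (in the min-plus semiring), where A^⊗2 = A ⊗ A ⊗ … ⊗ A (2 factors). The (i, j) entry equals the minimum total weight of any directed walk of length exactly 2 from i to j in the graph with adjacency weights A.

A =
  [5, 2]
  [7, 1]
A^⊗2 =
  [9, 3]
  [8, 2]

Each entry (A^⊗2)_ij equals the minimum over all length-2 walks i = v_0 → v_1 → … → v_2 = j of Σ_t A[v_t][v_{t+1}]. For example, for (i, j) = (0, 1) we minimise over 2 possible intermediate vertex sequences; the minimum is 3, attained along the walk 0 → 1 → 1.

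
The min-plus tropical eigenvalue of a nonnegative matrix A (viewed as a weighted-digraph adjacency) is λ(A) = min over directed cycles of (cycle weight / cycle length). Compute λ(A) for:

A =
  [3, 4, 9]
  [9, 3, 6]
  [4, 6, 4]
λ(A) = 3

Enumerate directed cycles and compute their means (weight / length). Sample:
  cycle 0 → 0: weight = 3, length = 1, mean = 3/1 ≈ 3.000
  cycle 1 → 1: weight = 3, length = 1, mean = 3/1 ≈ 3.000
  cycle 2 → 2: weight = 4, length = 1, mean = 4/1 ≈ 4.000
  cycle 0 → 1 → 0: weight = 13, length = 2, mean = 13/2 ≈ 6.500
  cycle 0 → 2 → 0: weight = 13, length = 2, mean = 13/2 ≈ 6.500
  cycle 1 → 0 → 1: weight = 13, length = 2, mean = 13/2 ≈ 6.500
Minimum mean = 3.000, attained e.g. along the cycle 0 → 0 with weight 3 and length 1. So λ(A) = 3/1 = 3.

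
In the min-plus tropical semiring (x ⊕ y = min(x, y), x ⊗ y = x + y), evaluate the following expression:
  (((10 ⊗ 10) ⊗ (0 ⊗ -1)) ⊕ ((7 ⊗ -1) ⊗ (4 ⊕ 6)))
(((10 ⊗ 10) ⊗ (0 ⊗ -1)) ⊕ ((7 ⊗ -1) ⊗ (4 ⊕ 6))) = 10

Expand innermost to outermost. Recall ⊕ takes the minimum of its arguments and ⊗ takes their sum. Working out the expression (((10 ⊗ 10) ⊗ (0 ⊗ -1)) ⊕ ((7 ⊗ -1) ⊗ (4 ⊕ 6))) gives 10.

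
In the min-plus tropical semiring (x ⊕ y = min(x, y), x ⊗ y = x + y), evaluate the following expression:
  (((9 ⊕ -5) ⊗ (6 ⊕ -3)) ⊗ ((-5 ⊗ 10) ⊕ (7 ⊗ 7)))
(((9 ⊕ -5) ⊗ (6 ⊕ -3)) ⊗ ((-5 ⊗ 10) ⊕ (7 ⊗ 7))) = -3

Expand innermost to outermost. Recall ⊕ takes the minimum of its arguments and ⊗ takes their sum. Working out the expression (((9 ⊕ -5) ⊗ (6 ⊕ -3)) ⊗ ((-5 ⊗ 10) ⊕ (7 ⊗ 7))) gives -3.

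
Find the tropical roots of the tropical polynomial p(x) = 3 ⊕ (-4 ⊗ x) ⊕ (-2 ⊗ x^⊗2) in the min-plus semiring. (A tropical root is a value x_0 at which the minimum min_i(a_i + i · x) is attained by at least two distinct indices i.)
Roots: {-2, 7}

Each tropical root is a break point of the lower envelope of the lines y = a_i + i · x (there are 3 lines, with slopes 0, 1, ..., 2). Only the lines that attain the minimum somewhere contribute to roots; other lines are dominated. Here the surviving (envelope) indices are i = 2, i = 1, i = 0.
Intersections between consecutive envelope lines give the roots: for adjacent envelope indices i < j the intersection is x = (a_i − a_j) / (j − i). Reading off the sorted break points: {-2, 7}.
Verification: at each break x_0, at least two indices attain the minimum of min_i(a_i + i · x_0).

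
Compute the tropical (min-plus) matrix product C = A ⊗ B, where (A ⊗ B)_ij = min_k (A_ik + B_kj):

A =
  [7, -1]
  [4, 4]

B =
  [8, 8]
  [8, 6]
A ⊗ B =
  [7, 5]
  [12, 10]

Apply the min-plus product entry-by-entry:
  C[0][0] = min over k of (A[0][0] + B[0][0] = 7 + 8 = 15, A[0][1] + B[1][0] = -1 + 8 = 7) = 7 (attained at k = 1)
  C[0][1] = min over k of (A[0][0] + B[0][1] = 7 + 8 = 15, A[0][1] + B[1][1] = -1 + 6 = 5) = 5 (attained at k = 1)
  C[1][0] = min over k of (A[1][0] + B[0][0] = 4 + 8 = 12, A[1][1] + B[1][0] = 4 + 8 = 12) = 12 (attained at k = 0)
  C[1][1] = min over k of (A[1][0] + B[0][1] = 4 + 8 = 12, A[1][1] + B[1][1] = 4 + 6 = 10) = 10 (attained at k = 1)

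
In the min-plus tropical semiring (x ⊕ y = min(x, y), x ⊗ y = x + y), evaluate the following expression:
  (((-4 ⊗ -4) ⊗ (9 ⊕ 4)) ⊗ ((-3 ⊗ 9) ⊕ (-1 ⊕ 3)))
(((-4 ⊗ -4) ⊗ (9 ⊕ 4)) ⊗ ((-3 ⊗ 9) ⊕ (-1 ⊕ 3))) = -5

Expand innermost to outermost. Recall ⊕ takes the minimum of its arguments and ⊗ takes their sum. Working out the expression (((-4 ⊗ -4) ⊗ (9 ⊕ 4)) ⊗ ((-3 ⊗ 9) ⊕ (-1 ⊕ 3))) gives -5.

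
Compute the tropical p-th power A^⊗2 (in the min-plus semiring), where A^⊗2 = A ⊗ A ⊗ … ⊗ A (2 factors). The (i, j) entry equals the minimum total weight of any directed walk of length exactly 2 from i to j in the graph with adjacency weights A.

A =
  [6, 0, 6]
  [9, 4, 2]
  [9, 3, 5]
A^⊗2 =
  [9, 4, 2]
  [11, 5, 6]
  [12, 7, 5]

Each entry (A^⊗2)_ij equals the minimum over all length-2 walks i = v_0 → v_1 → … → v_2 = j of Σ_t A[v_t][v_{t+1}]. For example, for (i, j) = (0, 2) we minimise over 3 possible intermediate vertex sequences; the minimum is 2, attained along the walk 0 → 1 → 2.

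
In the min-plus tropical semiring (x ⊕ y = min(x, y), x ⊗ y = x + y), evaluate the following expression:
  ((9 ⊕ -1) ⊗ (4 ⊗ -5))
((9 ⊕ -1) ⊗ (4 ⊗ -5)) = -2

Expand innermost to outermost. Recall ⊕ takes the minimum of its arguments and ⊗ takes their sum. Working out the expression ((9 ⊕ -1) ⊗ (4 ⊗ -5)) gives -2.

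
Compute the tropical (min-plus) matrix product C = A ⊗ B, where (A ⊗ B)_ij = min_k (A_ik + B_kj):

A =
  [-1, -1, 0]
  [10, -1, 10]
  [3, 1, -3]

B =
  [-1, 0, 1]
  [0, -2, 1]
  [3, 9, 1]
A ⊗ B =
  [-2, -3, 0]
  [-1, -3, 0]
  [0, -1, -2]

Apply the min-plus product entry-by-entry:
  C[0][0] = min over k of (A[0][0] + B[0][0] = -1 + -1 = -2, A[0][1] + B[1][0] = -1 + 0 = -1, A[0][2] + B[2][0] = 0 + 3 = 3) = -2 (attained at k = 0)
  C[0][1] = min over k of (A[0][0] + B[0][1] = -1 + 0 = -1, A[0][1] + B[1][1] = -1 + -2 = -3, A[0][2] + B[2][1] = 0 + 9 = 9) = -3 (attained at k = 1)
  C[0][2] = min over k of (A[0][0] + B[0][2] = -1 + 1 = 0, A[0][1] + B[1][2] = -1 + 1 = 0, A[0][2] + B[2][2] = 0 + 1 = 1) = 0 (attained at k = 0)
  C[1][0] = min over k of (A[1][0] + B[0][0] = 10 + -1 = 9, A[1][1] + B[1][0] = -1 + 0 = -1, A[1][2] + B[2][0] = 10 + 3 = 13) = -1 (attained at k = 1)
  C[1][1] = min over k of (A[1][0] + B[0][1] = 10 + 0 = 10, A[1][1] + B[1][1] = -1 + -2 = -3, A[1][2] + B[2][1] = 10 + 9 = 19) = -3 (attained at k = 1)
  C[1][2] = min over k of (A[1][0] + B[0][2] = 10 + 1 = 11, A[1][1] + B[1][2] = -1 + 1 = 0, A[1][2] + B[2][2] = 10 + 1 = 11) = 0 (attained at k = 1)
  C[2][0] = min over k of (A[2][0] + B[0][0] = 3 + -1 = 2, A[2][1] + B[1][0] = 1 + 0 = 1, A[2][2] + B[2][0] = -3 + 3 = 0) = 0 (attained at k = 2)
  C[2][1] = min over k of (A[2][0] + B[0][1] = 3 + 0 = 3, A[2][1] + B[1][1] = 1 + -2 = -1, A[2][2] + B[2][1] = -3 + 9 = 6) = -1 (attained at k = 1)
  C[2][2] = min over k of (A[2][0] + B[0][2] = 3 + 1 = 4, A[2][1] + B[1][2] = 1 + 1 = 2, A[2][2] + B[2][2] = -3 + 1 = -2) = -2 (attained at k = 2)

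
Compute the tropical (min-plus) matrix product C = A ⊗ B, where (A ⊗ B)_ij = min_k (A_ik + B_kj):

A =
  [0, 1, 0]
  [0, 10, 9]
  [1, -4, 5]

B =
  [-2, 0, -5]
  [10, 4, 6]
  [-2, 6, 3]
A ⊗ B =
  [-2, 0, -5]
  [-2, 0, -5]
  [-1, 0, -4]

Apply the min-plus product entry-by-entry:
  C[0][0] = min over k of (A[0][0] + B[0][0] = 0 + -2 = -2, A[0][1] + B[1][0] = 1 + 10 = 11, A[0][2] + B[2][0] = 0 + -2 = -2) = -2 (attained at k = 0)
  C[0][1] = min over k of (A[0][0] + B[0][1] = 0 + 0 = 0, A[0][1] + B[1][1] = 1 + 4 = 5, A[0][2] + B[2][1] = 0 + 6 = 6) = 0 (attained at k = 0)
  C[0][2] = min over k of (A[0][0] + B[0][2] = 0 + -5 = -5, A[0][1] + B[1][2] = 1 + 6 = 7, A[0][2] + B[2][2] = 0 + 3 = 3) = -5 (attained at k = 0)
  C[1][0] = min over k of (A[1][0] + B[0][0] = 0 + -2 = -2, A[1][1] + B[1][0] = 10 + 10 = 20, A[1][2] + B[2][0] = 9 + -2 = 7) = -2 (attained at k = 0)
  C[1][1] = min over k of (A[1][0] + B[0][1] = 0 + 0 = 0, A[1][1] + B[1][1] = 10 + 4 = 14, A[1][2] + B[2][1] = 9 + 6 = 15) = 0 (attained at k = 0)
  C[1][2] = min over k of (A[1][0] + B[0][2] = 0 + -5 = -5, A[1][1] + B[1][2] = 10 + 6 = 16, A[1][2] + B[2][2] = 9 + 3 = 12) = -5 (attained at k = 0)
  C[2][0] = min over k of (A[2][0] + B[0][0] = 1 + -2 = -1, A[2][1] + B[1][0] = -4 + 10 = 6, A[2][2] + B[2][0] = 5 + -2 = 3) = -1 (attained at k = 0)
  C[2][1] = min over k of (A[2][0] + B[0][1] = 1 + 0 = 1, A[2][1] + B[1][1] = -4 + 4 = 0, A[2][2] + B[2][1] = 5 + 6 = 11) = 0 (attained at k = 1)
  C[2][2] = min over k of (A[2][0] + B[0][2] = 1 + -5 = -4, A[2][1] + B[1][2] = -4 + 6 = 2, A[2][2] + B[2][2] = 5 + 3 = 8) = -4 (attained at k = 0)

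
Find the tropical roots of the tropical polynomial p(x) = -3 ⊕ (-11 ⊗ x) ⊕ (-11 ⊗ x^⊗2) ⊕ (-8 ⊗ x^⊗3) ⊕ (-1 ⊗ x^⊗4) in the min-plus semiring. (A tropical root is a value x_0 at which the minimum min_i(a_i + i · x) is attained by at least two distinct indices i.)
Roots: {-7, -3, 0, 8}

Each tropical root is a break point of the lower envelope of the lines y = a_i + i · x (there are 5 lines, with slopes 0, 1, ..., 4). Only the lines that attain the minimum somewhere contribute to roots; other lines are dominated. Here the surviving (envelope) indices are i = 4, i = 3, i = 2, i = 1, i = 0.
Intersections between consecutive envelope lines give the roots: for adjacent envelope indices i < j the intersection is x = (a_i − a_j) / (j − i). Reading off the sorted break points: {-7, -3, 0, 8}.
Verification: at each break x_0, at least two indices attain the minimum of min_i(a_i + i · x_0).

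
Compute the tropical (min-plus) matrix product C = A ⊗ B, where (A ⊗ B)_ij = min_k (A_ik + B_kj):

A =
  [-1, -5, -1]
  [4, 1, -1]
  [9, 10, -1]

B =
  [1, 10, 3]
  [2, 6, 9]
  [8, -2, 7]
A ⊗ B =
  [-3, -3, 2]
  [3, -3, 6]
  [7, -3, 6]

Apply the min-plus product entry-by-entry:
  C[0][0] = min over k of (A[0][0] + B[0][0] = -1 + 1 = 0, A[0][1] + B[1][0] = -5 + 2 = -3, A[0][2] + B[2][0] = -1 + 8 = 7) = -3 (attained at k = 1)
  C[0][1] = min over k of (A[0][0] + B[0][1] = -1 + 10 = 9, A[0][1] + B[1][1] = -5 + 6 = 1, A[0][2] + B[2][1] = -1 + -2 = -3) = -3 (attained at k = 2)
  C[0][2] = min over k of (A[0][0] + B[0][2] = -1 + 3 = 2, A[0][1] + B[1][2] = -5 + 9 = 4, A[0][2] + B[2][2] = -1 + 7 = 6) = 2 (attained at k = 0)
  C[1][0] = min over k of (A[1][0] + B[0][0] = 4 + 1 = 5, A[1][1] + B[1][0] = 1 + 2 = 3, A[1][2] + B[2][0] = -1 + 8 = 7) = 3 (attained at k = 1)
  C[1][1] = min over k of (A[1][0] + B[0][1] = 4 + 10 = 14, A[1][1] + B[1][1] = 1 + 6 = 7, A[1][2] + B[2][1] = -1 + -2 = -3) = -3 (attained at k = 2)
  C[1][2] = min over k of (A[1][0] + B[0][2] = 4 + 3 = 7, A[1][1] + B[1][2] = 1 + 9 = 10, A[1][2] + B[2][2] = -1 + 7 = 6) = 6 (attained at k = 2)
  C[2][0] = min over k of (A[2][0] + B[0][0] = 9 + 1 = 10, A[2][1] + B[1][0] = 10 + 2 = 12, A[2][2] + B[2][0] = -1 + 8 = 7) = 7 (attained at k = 2)
  C[2][1] = min over k of (A[2][0] + B[0][1] = 9 + 10 = 19, A[2][1] + B[1][1] = 10 + 6 = 16, A[2][2] + B[2][1] = -1 + -2 = -3) = -3 (attained at k = 2)
  C[2][2] = min over k of (A[2][0] + B[0][2] = 9 + 3 = 12, A[2][1] + B[1][2] = 10 + 9 = 19, A[2][2] + B[2][2] = -1 + 7 = 6) = 6 (attained at k = 2)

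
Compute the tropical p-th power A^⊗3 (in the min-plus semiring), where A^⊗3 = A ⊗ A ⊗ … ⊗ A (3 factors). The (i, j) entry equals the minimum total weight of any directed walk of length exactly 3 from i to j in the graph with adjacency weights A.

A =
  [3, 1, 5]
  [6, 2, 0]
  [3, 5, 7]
A^⊗3 =
  [4, 5, 3]
  [5, 4, 4]
  [8, 6, 4]

Each entry (A^⊗3)_ij equals the minimum over all length-3 walks i = v_0 → v_1 → … → v_3 = j of Σ_t A[v_t][v_{t+1}]. For example, for (i, j) = (0, 2) we minimise over 9 possible intermediate vertex sequences; the minimum is 3, attained along the walk 0 → 1 → 1 → 2.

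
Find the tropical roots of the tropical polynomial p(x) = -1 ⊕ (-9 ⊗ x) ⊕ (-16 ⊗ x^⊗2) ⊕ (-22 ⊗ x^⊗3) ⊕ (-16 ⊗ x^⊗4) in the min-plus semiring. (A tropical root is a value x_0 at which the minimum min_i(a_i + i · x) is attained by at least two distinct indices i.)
Roots: {-6, 6, 7, 8}

Each tropical root is a break point of the lower envelope of the lines y = a_i + i · x (there are 5 lines, with slopes 0, 1, ..., 4). Only the lines that attain the minimum somewhere contribute to roots; other lines are dominated. Here the surviving (envelope) indices are i = 4, i = 3, i = 2, i = 1, i = 0.
Intersections between consecutive envelope lines give the roots: for adjacent envelope indices i < j the intersection is x = (a_i − a_j) / (j − i). Reading off the sorted break points: {-6, 6, 7, 8}.
Verification: at each break x_0, at least two indices attain the minimum of min_i(a_i + i · x_0).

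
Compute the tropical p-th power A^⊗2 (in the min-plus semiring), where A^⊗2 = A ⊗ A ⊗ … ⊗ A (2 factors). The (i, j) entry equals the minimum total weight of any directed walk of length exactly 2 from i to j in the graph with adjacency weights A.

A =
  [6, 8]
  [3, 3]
A^⊗2 =
  [11, 11]
  [6, 6]

Each entry (A^⊗2)_ij equals the minimum over all length-2 walks i = v_0 → v_1 → … → v_2 = j of Σ_t A[v_t][v_{t+1}]. For example, for (i, j) = (0, 1) we minimise over 2 possible intermediate vertex sequences; the minimum is 11, attained along the walk 0 → 1 → 1.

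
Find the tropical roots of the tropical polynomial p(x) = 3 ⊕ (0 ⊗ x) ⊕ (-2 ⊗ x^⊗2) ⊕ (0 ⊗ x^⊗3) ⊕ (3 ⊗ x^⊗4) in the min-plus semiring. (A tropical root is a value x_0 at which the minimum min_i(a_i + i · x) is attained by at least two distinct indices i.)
Roots: {-3, -2, 2, 3}

Each tropical root is a break point of the lower envelope of the lines y = a_i + i · x (there are 5 lines, with slopes 0, 1, ..., 4). Only the lines that attain the minimum somewhere contribute to roots; other lines are dominated. Here the surviving (envelope) indices are i = 4, i = 3, i = 2, i = 1, i = 0.
Intersections between consecutive envelope lines give the roots: for adjacent envelope indices i < j the intersection is x = (a_i − a_j) / (j − i). Reading off the sorted break points: {-3, -2, 2, 3}.
Verification: at each break x_0, at least two indices attain the minimum of min_i(a_i + i · x_0).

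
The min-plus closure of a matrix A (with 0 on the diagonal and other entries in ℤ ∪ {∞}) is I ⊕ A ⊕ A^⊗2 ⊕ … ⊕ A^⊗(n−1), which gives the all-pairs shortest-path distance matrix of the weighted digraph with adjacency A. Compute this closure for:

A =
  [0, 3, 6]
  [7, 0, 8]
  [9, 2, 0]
Closure =
  [0, 3, 6]
  [7, 0, 8]
  [9, 2, 0]

This is the Floyd-Warshall all-pairs shortest-path computation. For each intermediate vertex k = 0, 1, …, 2, update dist[i][j] ← min(dist[i][j], dist[i][k] + dist[k][j]). The final matrix gives, for each (i, j), the minimum total weight of any directed path from i to j (possibly empty when i = j).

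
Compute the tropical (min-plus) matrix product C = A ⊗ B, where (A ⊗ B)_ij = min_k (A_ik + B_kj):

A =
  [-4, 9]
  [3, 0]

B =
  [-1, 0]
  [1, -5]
A ⊗ B =
  [-5, -4]
  [1, -5]

Apply the min-plus product entry-by-entry:
  C[0][0] = min over k of (A[0][0] + B[0][0] = -4 + -1 = -5, A[0][1] + B[1][0] = 9 + 1 = 10) = -5 (attained at k = 0)
  C[0][1] = min over k of (A[0][0] + B[0][1] = -4 + 0 = -4, A[0][1] + B[1][1] = 9 + -5 = 4) = -4 (attained at k = 0)
  C[1][0] = min over k of (A[1][0] + B[0][0] = 3 + -1 = 2, A[1][1] + B[1][0] = 0 + 1 = 1) = 1 (attained at k = 1)
  C[1][1] = min over k of (A[1][0] + B[0][1] = 3 + 0 = 3, A[1][1] + B[1][1] = 0 + -5 = -5) = -5 (attained at k = 1)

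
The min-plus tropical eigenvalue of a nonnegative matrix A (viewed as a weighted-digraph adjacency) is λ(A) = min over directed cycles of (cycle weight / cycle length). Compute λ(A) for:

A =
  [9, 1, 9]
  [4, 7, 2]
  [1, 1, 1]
λ(A) = 1

Enumerate directed cycles and compute their means (weight / length). Sample:
  cycle 0 → 0: weight = 9, length = 1, mean = 9/1 ≈ 9.000
  cycle 1 → 1: weight = 7, length = 1, mean = 7/1 ≈ 7.000
  cycle 2 → 2: weight = 1, length = 1, mean = 1/1 ≈ 1.000
  cycle 0 → 1 → 0: weight = 5, length = 2, mean = 5/2 ≈ 2.500
  cycle 0 → 2 → 0: weight = 10, length = 2, mean = 10/2 ≈ 5.000
  cycle 1 → 0 → 1: weight = 5, length = 2, mean = 5/2 ≈ 2.500
Minimum mean = 1.000, attained e.g. along the cycle 2 → 2 with weight 1 and length 1. So λ(A) = 1/1 = 1.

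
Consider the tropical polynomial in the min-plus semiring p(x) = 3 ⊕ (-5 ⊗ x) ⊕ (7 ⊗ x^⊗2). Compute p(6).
p(6) = 1

A tropical monomial a ⊗ x^⊗i evaluates to a + i · x. Evaluating each term at x = 6:
  Term 0 contributes 3 + 0 · 6 = 3
  Term 1 contributes -5 + 1 · 6 = 1
  Term 2 contributes 7 + 2 · 6 = 19
p(6) = ⊕ of these = min[3, 1, 19] = 1.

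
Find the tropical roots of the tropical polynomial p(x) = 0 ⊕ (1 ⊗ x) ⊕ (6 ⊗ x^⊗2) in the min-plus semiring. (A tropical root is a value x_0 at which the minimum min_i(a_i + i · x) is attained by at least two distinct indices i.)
Roots: {-5, -1}

Each tropical root is a break point of the lower envelope of the lines y = a_i + i · x (there are 3 lines, with slopes 0, 1, ..., 2). Only the lines that attain the minimum somewhere contribute to roots; other lines are dominated. Here the surviving (envelope) indices are i = 2, i = 1, i = 0.
Intersections between consecutive envelope lines give the roots: for adjacent envelope indices i < j the intersection is x = (a_i − a_j) / (j − i). Reading off the sorted break points: {-5, -1}.
Verification: at each break x_0, at least two indices attain the minimum of min_i(a_i + i · x_0).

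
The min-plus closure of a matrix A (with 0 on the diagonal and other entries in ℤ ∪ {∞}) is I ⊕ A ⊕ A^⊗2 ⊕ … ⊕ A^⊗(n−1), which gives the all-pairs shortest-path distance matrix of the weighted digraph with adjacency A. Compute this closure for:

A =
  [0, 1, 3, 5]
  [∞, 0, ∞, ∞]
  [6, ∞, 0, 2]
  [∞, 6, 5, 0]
Closure =
  [0, 1, 3, 5]
  [∞, 0, ∞, ∞]
  [6, 7, 0, 2]
  [11, 6, 5, 0]

This is the Floyd-Warshall all-pairs shortest-path computation. For each intermediate vertex k = 0, 1, …, 3, update dist[i][j] ← min(dist[i][j], dist[i][k] + dist[k][j]). The final matrix gives, for each (i, j), the minimum total weight of any directed path from i to j (possibly empty when i = j).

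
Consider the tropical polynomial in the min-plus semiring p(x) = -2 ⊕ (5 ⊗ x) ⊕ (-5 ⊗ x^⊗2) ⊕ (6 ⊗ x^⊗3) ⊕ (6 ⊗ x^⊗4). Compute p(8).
p(8) = -2

A tropical monomial a ⊗ x^⊗i evaluates to a + i · x. Evaluating each term at x = 8:
  Term 0 contributes -2 + 0 · 8 = -2
  Term 1 contributes 5 + 1 · 8 = 13
  Term 2 contributes -5 + 2 · 8 = 11
  Term 3 contributes 6 + 3 · 8 = 30
  Term 4 contributes 6 + 4 · 8 = 38
p(8) = ⊕ of these = min[-2, 13, 11, 30, 38] = -2.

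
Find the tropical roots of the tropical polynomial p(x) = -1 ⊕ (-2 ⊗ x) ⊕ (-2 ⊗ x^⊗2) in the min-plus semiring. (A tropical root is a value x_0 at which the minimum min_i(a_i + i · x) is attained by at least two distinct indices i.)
Roots: {0, 1}

Each tropical root is a break point of the lower envelope of the lines y = a_i + i · x (there are 3 lines, with slopes 0, 1, ..., 2). Only the lines that attain the minimum somewhere contribute to roots; other lines are dominated. Here the surviving (envelope) indices are i = 2, i = 1, i = 0.
Intersections between consecutive envelope lines give the roots: for adjacent envelope indices i < j the intersection is x = (a_i − a_j) / (j − i). Reading off the sorted break points: {0, 1}.
Verification: at each break x_0, at least two indices attain the minimum of min_i(a_i + i · x_0).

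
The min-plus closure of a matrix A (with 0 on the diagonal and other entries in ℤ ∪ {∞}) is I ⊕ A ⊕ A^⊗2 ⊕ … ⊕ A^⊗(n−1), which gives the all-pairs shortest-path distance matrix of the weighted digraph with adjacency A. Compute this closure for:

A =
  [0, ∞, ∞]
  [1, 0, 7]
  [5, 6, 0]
Closure =
  [0, ∞, ∞]
  [1, 0, 7]
  [5, 6, 0]

This is the Floyd-Warshall all-pairs shortest-path computation. For each intermediate vertex k = 0, 1, …, 2, update dist[i][j] ← min(dist[i][j], dist[i][k] + dist[k][j]). The final matrix gives, for each (i, j), the minimum total weight of any directed path from i to j (possibly empty when i = j).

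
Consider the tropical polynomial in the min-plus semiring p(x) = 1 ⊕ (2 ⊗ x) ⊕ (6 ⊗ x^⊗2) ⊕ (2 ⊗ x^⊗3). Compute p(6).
p(6) = 1

A tropical monomial a ⊗ x^⊗i evaluates to a + i · x. Evaluating each term at x = 6:
  Term 0 contributes 1 + 0 · 6 = 1
  Term 1 contributes 2 + 1 · 6 = 8
  Term 2 contributes 6 + 2 · 6 = 18
  Term 3 contributes 2 + 3 · 6 = 20
p(6) = ⊕ of these = min[1, 8, 18, 20] = 1.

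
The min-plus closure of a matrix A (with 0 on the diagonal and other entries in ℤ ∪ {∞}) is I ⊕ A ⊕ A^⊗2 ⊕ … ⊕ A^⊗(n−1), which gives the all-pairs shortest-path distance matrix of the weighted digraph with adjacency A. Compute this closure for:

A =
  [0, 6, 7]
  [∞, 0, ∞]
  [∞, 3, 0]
Closure =
  [0, 6, 7]
  [∞, 0, ∞]
  [∞, 3, 0]

This is the Floyd-Warshall all-pairs shortest-path computation. For each intermediate vertex k = 0, 1, …, 2, update dist[i][j] ← min(dist[i][j], dist[i][k] + dist[k][j]). The final matrix gives, for each (i, j), the minimum total weight of any directed path from i to j (possibly empty when i = j).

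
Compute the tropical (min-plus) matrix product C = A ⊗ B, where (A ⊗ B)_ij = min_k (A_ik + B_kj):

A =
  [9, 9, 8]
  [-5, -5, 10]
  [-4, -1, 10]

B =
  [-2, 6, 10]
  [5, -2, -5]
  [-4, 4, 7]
A ⊗ B =
  [4, 7, 4]
  [-7, -7, -10]
  [-6, -3, -6]

Apply the min-plus product entry-by-entry:
  C[0][0] = min over k of (A[0][0] + B[0][0] = 9 + -2 = 7, A[0][1] + B[1][0] = 9 + 5 = 14, A[0][2] + B[2][0] = 8 + -4 = 4) = 4 (attained at k = 2)
  C[0][1] = min over k of (A[0][0] + B[0][1] = 9 + 6 = 15, A[0][1] + B[1][1] = 9 + -2 = 7, A[0][2] + B[2][1] = 8 + 4 = 12) = 7 (attained at k = 1)
  C[0][2] = min over k of (A[0][0] + B[0][2] = 9 + 10 = 19, A[0][1] + B[1][2] = 9 + -5 = 4, A[0][2] + B[2][2] = 8 + 7 = 15) = 4 (attained at k = 1)
  C[1][0] = min over k of (A[1][0] + B[0][0] = -5 + -2 = -7, A[1][1] + B[1][0] = -5 + 5 = 0, A[1][2] + B[2][0] = 10 + -4 = 6) = -7 (attained at k = 0)
  C[1][1] = min over k of (A[1][0] + B[0][1] = -5 + 6 = 1, A[1][1] + B[1][1] = -5 + -2 = -7, A[1][2] + B[2][1] = 10 + 4 = 14) = -7 (attained at k = 1)
  C[1][2] = min over k of (A[1][0] + B[0][2] = -5 + 10 = 5, A[1][1] + B[1][2] = -5 + -5 = -10, A[1][2] + B[2][2] = 10 + 7 = 17) = -10 (attained at k = 1)
  C[2][0] = min over k of (A[2][0] + B[0][0] = -4 + -2 = -6, A[2][1] + B[1][0] = -1 + 5 = 4, A[2][2] + B[2][0] = 10 + -4 = 6) = -6 (attained at k = 0)
  C[2][1] = min over k of (A[2][0] + B[0][1] = -4 + 6 = 2, A[2][1] + B[1][1] = -1 + -2 = -3, A[2][2] + B[2][1] = 10 + 4 = 14) = -3 (attained at k = 1)
  C[2][2] = min over k of (A[2][0] + B[0][2] = -4 + 10 = 6, A[2][1] + B[1][2] = -1 + -5 = -6, A[2][2] + B[2][2] = 10 + 7 = 17) = -6 (attained at k = 1)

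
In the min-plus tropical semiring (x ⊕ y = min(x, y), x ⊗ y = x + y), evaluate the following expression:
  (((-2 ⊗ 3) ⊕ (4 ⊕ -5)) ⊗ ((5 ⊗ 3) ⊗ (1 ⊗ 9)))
(((-2 ⊗ 3) ⊕ (4 ⊕ -5)) ⊗ ((5 ⊗ 3) ⊗ (1 ⊗ 9))) = 13

Expand innermost to outermost. Recall ⊕ takes the minimum of its arguments and ⊗ takes their sum. Working out the expression (((-2 ⊗ 3) ⊕ (4 ⊕ -5)) ⊗ ((5 ⊗ 3) ⊗ (1 ⊗ 9))) gives 13.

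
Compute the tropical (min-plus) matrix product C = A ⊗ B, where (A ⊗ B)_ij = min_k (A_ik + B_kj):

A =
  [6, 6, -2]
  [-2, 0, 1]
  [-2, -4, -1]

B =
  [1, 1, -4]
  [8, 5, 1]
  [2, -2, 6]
A ⊗ B =
  [0, -4, 2]
  [-1, -1, -6]
  [-1, -3, -6]

Apply the min-plus product entry-by-entry:
  C[0][0] = min over k of (A[0][0] + B[0][0] = 6 + 1 = 7, A[0][1] + B[1][0] = 6 + 8 = 14, A[0][2] + B[2][0] = -2 + 2 = 0) = 0 (attained at k = 2)
  C[0][1] = min over k of (A[0][0] + B[0][1] = 6 + 1 = 7, A[0][1] + B[1][1] = 6 + 5 = 11, A[0][2] + B[2][1] = -2 + -2 = -4) = -4 (attained at k = 2)
  C[0][2] = min over k of (A[0][0] + B[0][2] = 6 + -4 = 2, A[0][1] + B[1][2] = 6 + 1 = 7, A[0][2] + B[2][2] = -2 + 6 = 4) = 2 (attained at k = 0)
  C[1][0] = min over k of (A[1][0] + B[0][0] = -2 + 1 = -1, A[1][1] + B[1][0] = 0 + 8 = 8, A[1][2] + B[2][0] = 1 + 2 = 3) = -1 (attained at k = 0)
  C[1][1] = min over k of (A[1][0] + B[0][1] = -2 + 1 = -1, A[1][1] + B[1][1] = 0 + 5 = 5, A[1][2] + B[2][1] = 1 + -2 = -1) = -1 (attained at k = 0)
  C[1][2] = min over k of (A[1][0] + B[0][2] = -2 + -4 = -6, A[1][1] + B[1][2] = 0 + 1 = 1, A[1][2] + B[2][2] = 1 + 6 = 7) = -6 (attained at k = 0)
  C[2][0] = min over k of (A[2][0] + B[0][0] = -2 + 1 = -1, A[2][1] + B[1][0] = -4 + 8 = 4, A[2][2] + B[2][0] = -1 + 2 = 1) = -1 (attained at k = 0)
  C[2][1] = min over k of (A[2][0] + B[0][1] = -2 + 1 = -1, A[2][1] + B[1][1] = -4 + 5 = 1, A[2][2] + B[2][1] = -1 + -2 = -3) = -3 (attained at k = 2)
  C[2][2] = min over k of (A[2][0] + B[0][2] = -2 + -4 = -6, A[2][1] + B[1][2] = -4 + 1 = -3, A[2][2] + B[2][2] = -1 + 6 = 5) = -6 (attained at k = 0)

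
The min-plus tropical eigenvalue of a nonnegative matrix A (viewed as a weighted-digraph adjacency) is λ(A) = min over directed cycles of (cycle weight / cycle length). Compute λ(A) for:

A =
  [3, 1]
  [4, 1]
λ(A) = 1

Enumerate directed cycles and compute their means (weight / length). Sample:
  cycle 0 → 0: weight = 3, length = 1, mean = 3/1 ≈ 3.000
  cycle 1 → 1: weight = 1, length = 1, mean = 1/1 ≈ 1.000
  cycle 0 → 1 → 0: weight = 5, length = 2, mean = 5/2 ≈ 2.500
  cycle 1 → 0 → 1: weight = 5, length = 2, mean = 5/2 ≈ 2.500
Minimum mean = 1.000, attained e.g. along the cycle 1 → 1 with weight 1 and length 1. So λ(A) = 1/1 = 1.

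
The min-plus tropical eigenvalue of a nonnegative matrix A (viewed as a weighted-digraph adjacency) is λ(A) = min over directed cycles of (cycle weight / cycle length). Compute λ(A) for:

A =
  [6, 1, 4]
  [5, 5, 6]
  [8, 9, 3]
λ(A) = 3

Enumerate directed cycles and compute their means (weight / length). Sample:
  cycle 0 → 0: weight = 6, length = 1, mean = 6/1 ≈ 6.000
  cycle 1 → 1: weight = 5, length = 1, mean = 5/1 ≈ 5.000
  cycle 2 → 2: weight = 3, length = 1, mean = 3/1 ≈ 3.000
  cycle 0 → 1 → 0: weight = 6, length = 2, mean = 6/2 ≈ 3.000
  cycle 0 → 2 → 0: weight = 12, length = 2, mean = 12/2 ≈ 6.000
  cycle 1 → 0 → 1: weight = 6, length = 2, mean = 6/2 ≈ 3.000
Minimum mean = 3.000, attained e.g. along the cycle 2 → 2 with weight 3 and length 1. So λ(A) = 3/1 = 3.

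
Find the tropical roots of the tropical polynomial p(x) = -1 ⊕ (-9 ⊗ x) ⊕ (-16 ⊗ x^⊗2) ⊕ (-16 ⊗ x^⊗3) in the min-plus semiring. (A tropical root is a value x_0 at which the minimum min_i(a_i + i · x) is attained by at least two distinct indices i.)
Roots: {0, 7, 8}

Each tropical root is a break point of the lower envelope of the lines y = a_i + i · x (there are 4 lines, with slopes 0, 1, ..., 3). Only the lines that attain the minimum somewhere contribute to roots; other lines are dominated. Here the surviving (envelope) indices are i = 3, i = 2, i = 1, i = 0.
Intersections between consecutive envelope lines give the roots: for adjacent envelope indices i < j the intersection is x = (a_i − a_j) / (j − i). Reading off the sorted break points: {0, 7, 8}.
Verification: at each break x_0, at least two indices attain the minimum of min_i(a_i + i · x_0).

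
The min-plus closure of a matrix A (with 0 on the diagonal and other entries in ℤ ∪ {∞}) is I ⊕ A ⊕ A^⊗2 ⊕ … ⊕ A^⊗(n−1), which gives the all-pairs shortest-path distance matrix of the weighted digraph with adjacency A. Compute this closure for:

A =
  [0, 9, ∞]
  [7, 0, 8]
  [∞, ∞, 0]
Closure =
  [0, 9, 17]
  [7, 0, 8]
  [∞, ∞, 0]

This is the Floyd-Warshall all-pairs shortest-path computation. For each intermediate vertex k = 0, 1, …, 2, update dist[i][j] ← min(dist[i][j], dist[i][k] + dist[k][j]). The final matrix gives, for each (i, j), the minimum total weight of any directed path from i to j (possibly empty when i = j).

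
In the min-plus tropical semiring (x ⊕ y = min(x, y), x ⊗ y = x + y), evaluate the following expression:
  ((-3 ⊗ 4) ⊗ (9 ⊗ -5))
((-3 ⊗ 4) ⊗ (9 ⊗ -5)) = 5

Expand innermost to outermost. Recall ⊕ takes the minimum of its arguments and ⊗ takes their sum. Working out the expression ((-3 ⊗ 4) ⊗ (9 ⊗ -5)) gives 5.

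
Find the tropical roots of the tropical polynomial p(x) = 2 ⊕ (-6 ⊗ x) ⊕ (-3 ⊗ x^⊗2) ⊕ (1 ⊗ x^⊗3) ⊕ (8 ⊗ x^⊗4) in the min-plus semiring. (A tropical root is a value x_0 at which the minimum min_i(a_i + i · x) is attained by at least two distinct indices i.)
Roots: {-7, -4, -3, 8}

Each tropical root is a break point of the lower envelope of the lines y = a_i + i · x (there are 5 lines, with slopes 0, 1, ..., 4). Only the lines that attain the minimum somewhere contribute to roots; other lines are dominated. Here the surviving (envelope) indices are i = 4, i = 3, i = 2, i = 1, i = 0.
Intersections between consecutive envelope lines give the roots: for adjacent envelope indices i < j the intersection is x = (a_i − a_j) / (j − i). Reading off the sorted break points: {-7, -4, -3, 8}.
Verification: at each break x_0, at least two indices attain the minimum of min_i(a_i + i · x_0).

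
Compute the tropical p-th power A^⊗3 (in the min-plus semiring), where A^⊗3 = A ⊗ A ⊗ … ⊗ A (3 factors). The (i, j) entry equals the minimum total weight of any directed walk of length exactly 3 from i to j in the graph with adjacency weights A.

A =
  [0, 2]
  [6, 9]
A^⊗3 =
  [0, 2]
  [6, 8]

Each entry (A^⊗3)_ij equals the minimum over all length-3 walks i = v_0 → v_1 → … → v_3 = j of Σ_t A[v_t][v_{t+1}]. For example, for (i, j) = (0, 1) we minimise over 4 possible intermediate vertex sequences; the minimum is 2, attained along the walk 0 → 0 → 0 → 1.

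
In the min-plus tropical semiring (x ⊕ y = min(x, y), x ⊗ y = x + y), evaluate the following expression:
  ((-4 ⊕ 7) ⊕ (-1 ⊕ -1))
((-4 ⊕ 7) ⊕ (-1 ⊕ -1)) = -4

Expand innermost to outermost. Recall ⊕ takes the minimum of its arguments and ⊗ takes their sum. Working out the expression ((-4 ⊕ 7) ⊕ (-1 ⊕ -1)) gives -4.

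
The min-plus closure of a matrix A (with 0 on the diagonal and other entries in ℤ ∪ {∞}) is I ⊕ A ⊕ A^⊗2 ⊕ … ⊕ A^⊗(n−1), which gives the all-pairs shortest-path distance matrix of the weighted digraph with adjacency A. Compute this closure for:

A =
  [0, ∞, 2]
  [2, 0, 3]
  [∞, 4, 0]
Closure =
  [0, 6, 2]
  [2, 0, 3]
  [6, 4, 0]

This is the Floyd-Warshall all-pairs shortest-path computation. For each intermediate vertex k = 0, 1, …, 2, update dist[i][j] ← min(dist[i][j], dist[i][k] + dist[k][j]). The final matrix gives, for each (i, j), the minimum total weight of any directed path from i to j (possibly empty when i = j).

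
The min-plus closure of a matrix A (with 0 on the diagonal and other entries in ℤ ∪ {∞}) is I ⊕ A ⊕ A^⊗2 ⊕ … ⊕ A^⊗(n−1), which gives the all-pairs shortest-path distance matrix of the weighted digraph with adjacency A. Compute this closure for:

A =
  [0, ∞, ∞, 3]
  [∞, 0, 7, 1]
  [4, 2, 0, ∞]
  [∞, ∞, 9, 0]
Closure =
  [0, 14, 12, 3]
  [11, 0, 7, 1]
  [4, 2, 0, 3]
  [13, 11, 9, 0]

This is the Floyd-Warshall all-pairs shortest-path computation. For each intermediate vertex k = 0, 1, …, 3, update dist[i][j] ← min(dist[i][j], dist[i][k] + dist[k][j]). The final matrix gives, for each (i, j), the minimum total weight of any directed path from i to j (possibly empty when i = j).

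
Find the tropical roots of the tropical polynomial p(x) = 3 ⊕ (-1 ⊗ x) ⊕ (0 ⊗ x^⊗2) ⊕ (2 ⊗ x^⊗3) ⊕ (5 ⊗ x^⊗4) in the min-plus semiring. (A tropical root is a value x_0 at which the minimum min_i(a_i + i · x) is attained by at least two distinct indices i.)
Roots: {-3, -2, -1, 4}

Each tropical root is a break point of the lower envelope of the lines y = a_i + i · x (there are 5 lines, with slopes 0, 1, ..., 4). Only the lines that attain the minimum somewhere contribute to roots; other lines are dominated. Here the surviving (envelope) indices are i = 4, i = 3, i = 2, i = 1, i = 0.
Intersections between consecutive envelope lines give the roots: for adjacent envelope indices i < j the intersection is x = (a_i − a_j) / (j − i). Reading off the sorted break points: {-3, -2, -1, 4}.
Verification: at each break x_0, at least two indices attain the minimum of min_i(a_i + i · x_0).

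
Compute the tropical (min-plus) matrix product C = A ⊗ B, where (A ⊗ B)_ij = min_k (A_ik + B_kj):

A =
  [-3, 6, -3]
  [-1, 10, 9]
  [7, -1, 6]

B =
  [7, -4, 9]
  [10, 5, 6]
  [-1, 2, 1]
A ⊗ B =
  [-4, -7, -2]
  [6, -5, 8]
  [5, 3, 5]

Apply the min-plus product entry-by-entry:
  C[0][0] = min over k of (A[0][0] + B[0][0] = -3 + 7 = 4, A[0][1] + B[1][0] = 6 + 10 = 16, A[0][2] + B[2][0] = -3 + -1 = -4) = -4 (attained at k = 2)
  C[0][1] = min over k of (A[0][0] + B[0][1] = -3 + -4 = -7, A[0][1] + B[1][1] = 6 + 5 = 11, A[0][2] + B[2][1] = -3 + 2 = -1) = -7 (attained at k = 0)
  C[0][2] = min over k of (A[0][0] + B[0][2] = -3 + 9 = 6, A[0][1] + B[1][2] = 6 + 6 = 12, A[0][2] + B[2][2] = -3 + 1 = -2) = -2 (attained at k = 2)
  C[1][0] = min over k of (A[1][0] + B[0][0] = -1 + 7 = 6, A[1][1] + B[1][0] = 10 + 10 = 20, A[1][2] + B[2][0] = 9 + -1 = 8) = 6 (attained at k = 0)
  C[1][1] = min over k of (A[1][0] + B[0][1] = -1 + -4 = -5, A[1][1] + B[1][1] = 10 + 5 = 15, A[1][2] + B[2][1] = 9 + 2 = 11) = -5 (attained at k = 0)
  C[1][2] = min over k of (A[1][0] + B[0][2] = -1 + 9 = 8, A[1][1] + B[1][2] = 10 + 6 = 16, A[1][2] + B[2][2] = 9 + 1 = 10) = 8 (attained at k = 0)
  C[2][0] = min over k of (A[2][0] + B[0][0] = 7 + 7 = 14, A[2][1] + B[1][0] = -1 + 10 = 9, A[2][2] + B[2][0] = 6 + -1 = 5) = 5 (attained at k = 2)
  C[2][1] = min over k of (A[2][0] + B[0][1] = 7 + -4 = 3, A[2][1] + B[1][1] = -1 + 5 = 4, A[2][2] + B[2][1] = 6 + 2 = 8) = 3 (attained at k = 0)
  C[2][2] = min over k of (A[2][0] + B[0][2] = 7 + 9 = 16, A[2][1] + B[1][2] = -1 + 6 = 5, A[2][2] + B[2][2] = 6 + 1 = 7) = 5 (attained at k = 1)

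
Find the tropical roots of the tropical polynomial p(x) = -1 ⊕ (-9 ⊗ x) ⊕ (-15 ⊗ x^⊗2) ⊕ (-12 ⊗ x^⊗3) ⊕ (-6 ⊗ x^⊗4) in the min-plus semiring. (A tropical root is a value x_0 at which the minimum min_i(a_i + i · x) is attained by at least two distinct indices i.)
Roots: {-6, -3, 6, 8}

Each tropical root is a break point of the lower envelope of the lines y = a_i + i · x (there are 5 lines, with slopes 0, 1, ..., 4). Only the lines that attain the minimum somewhere contribute to roots; other lines are dominated. Here the surviving (envelope) indices are i = 4, i = 3, i = 2, i = 1, i = 0.
Intersections between consecutive envelope lines give the roots: for adjacent envelope indices i < j the intersection is x = (a_i − a_j) / (j − i). Reading off the sorted break points: {-6, -3, 6, 8}.
Verification: at each break x_0, at least two indices attain the minimum of min_i(a_i + i · x_0).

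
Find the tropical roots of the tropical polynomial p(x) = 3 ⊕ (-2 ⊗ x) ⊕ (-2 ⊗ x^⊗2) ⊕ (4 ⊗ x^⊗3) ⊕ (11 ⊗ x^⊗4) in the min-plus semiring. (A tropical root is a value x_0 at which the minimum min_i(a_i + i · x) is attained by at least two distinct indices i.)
Roots: {-7, -6, 0, 5}

Each tropical root is a break point of the lower envelope of the lines y = a_i + i · x (there are 5 lines, with slopes 0, 1, ..., 4). Only the lines that attain the minimum somewhere contribute to roots; other lines are dominated. Here the surviving (envelope) indices are i = 4, i = 3, i = 2, i = 1, i = 0.
Intersections between consecutive envelope lines give the roots: for adjacent envelope indices i < j the intersection is x = (a_i − a_j) / (j − i). Reading off the sorted break points: {-7, -6, 0, 5}.
Verification: at each break x_0, at least two indices attain the minimum of min_i(a_i + i · x_0).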